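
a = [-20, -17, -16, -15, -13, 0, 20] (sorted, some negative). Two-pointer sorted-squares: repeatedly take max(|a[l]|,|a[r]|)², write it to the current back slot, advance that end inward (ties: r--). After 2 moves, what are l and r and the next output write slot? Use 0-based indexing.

l=0 r=6: |-20|<=|20| out[6]=400, r--
l=0 r=5: |-20|>|0| out[5]=400, l++

l=1, r=5, next write slot=4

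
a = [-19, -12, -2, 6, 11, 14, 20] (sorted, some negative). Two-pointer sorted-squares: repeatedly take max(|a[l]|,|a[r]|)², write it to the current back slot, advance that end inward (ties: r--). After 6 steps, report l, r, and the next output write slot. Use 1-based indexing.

l=3, r=3, next write slot=1

l=1 r=7: |-19|<=|20| out[7]=400, r--
l=1 r=6: |-19|>|14| out[6]=361, l++
l=2 r=6: |-12|<=|14| out[5]=196, r--
l=2 r=5: |-12|>|11| out[4]=144, l++
l=3 r=5: |-2|<=|11| out[3]=121, r--
l=3 r=4: |-2|<=|6| out[2]=36, r--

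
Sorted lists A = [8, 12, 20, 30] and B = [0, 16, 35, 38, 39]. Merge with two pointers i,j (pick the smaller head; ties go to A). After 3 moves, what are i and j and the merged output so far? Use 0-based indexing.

i=2, j=1, merged so far=[0, 8, 12]

i=0 j=0: A[i]=8>B[j]=0 take 0, j++
i=0 j=1: A[i]=8<=B[j]=16 take 8, i++
i=1 j=1: A[i]=12<=B[j]=16 take 12, i++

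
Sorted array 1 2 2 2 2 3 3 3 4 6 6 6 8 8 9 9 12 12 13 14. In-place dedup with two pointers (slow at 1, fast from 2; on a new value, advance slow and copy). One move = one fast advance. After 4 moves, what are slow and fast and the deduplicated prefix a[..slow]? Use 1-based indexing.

(s=1,f=2) a[fast]=2≠a[slow]=1 write a[2]=2 → slow++,fast++
(s=2,f=3) a[fast]=2=a[slow] dup → fast++
(s=2,f=4) a[fast]=2=a[slow] dup → fast++
(s=2,f=5) a[fast]=2=a[slow] dup → fast++

slow=2, fast=6, prefix=[1, 2]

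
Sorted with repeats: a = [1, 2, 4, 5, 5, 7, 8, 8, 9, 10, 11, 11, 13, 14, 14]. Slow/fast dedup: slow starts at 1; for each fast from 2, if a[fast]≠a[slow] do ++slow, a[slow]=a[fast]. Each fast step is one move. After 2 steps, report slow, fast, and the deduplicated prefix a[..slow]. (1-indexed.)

slow=1 fast=2: a[fast]=2≠a[slow]=1 write a[2]=2, slow++,fast++
slow=2 fast=3: a[fast]=4≠a[slow]=2 write a[3]=4, slow++,fast++

slow=3, fast=4, prefix=[1, 2, 4]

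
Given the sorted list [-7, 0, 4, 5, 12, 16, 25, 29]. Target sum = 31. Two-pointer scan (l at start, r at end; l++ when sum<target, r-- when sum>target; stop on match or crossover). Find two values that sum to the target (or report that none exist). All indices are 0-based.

no pair

[0,7] -7+29=22 <31 → l++
[1,7] 0+29=29 <31 → l++
[2,7] 4+29=33 >31 → r--
[2,6] 4+25=29 <31 → l++
[3,6] 5+25=30 <31 → l++
[4,6] 12+25=37 >31 → r--
[4,5] 12+16=28 <31 → l++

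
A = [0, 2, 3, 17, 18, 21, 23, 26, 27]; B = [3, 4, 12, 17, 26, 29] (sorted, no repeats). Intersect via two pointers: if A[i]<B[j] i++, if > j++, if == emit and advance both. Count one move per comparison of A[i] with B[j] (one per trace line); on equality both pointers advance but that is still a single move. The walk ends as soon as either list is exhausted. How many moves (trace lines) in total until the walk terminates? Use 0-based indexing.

11 moves

[i=0,j=0] 0<3 → i++
[i=1,j=0] 2<3 → i++
[i=2,j=0] 3==3 emit → i++,j++
[i=3,j=1] 17>4 → j++
[i=3,j=2] 17>12 → j++
[i=3,j=3] 17==17 emit → i++,j++
[i=4,j=4] 18<26 → i++
[i=5,j=4] 21<26 → i++
[i=6,j=4] 23<26 → i++
[i=7,j=4] 26==26 emit → i++,j++
[i=8,j=5] 27<29 → i++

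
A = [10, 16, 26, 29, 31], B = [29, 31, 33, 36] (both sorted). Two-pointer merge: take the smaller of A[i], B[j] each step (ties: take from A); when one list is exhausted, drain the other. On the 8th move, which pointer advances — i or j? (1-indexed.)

i=1 j=1: A[i]=10<=B[j]=29 take 10, i++
i=2 j=1: A[i]=16<=B[j]=29 take 16, i++
i=3 j=1: A[i]=26<=B[j]=29 take 26, i++
i=4 j=1: A[i]=29<=B[j]=29 take 29, i++
i=5 j=1: A[i]=31>B[j]=29 take 29, j++
i=5 j=2: A[i]=31<=B[j]=31 take 31, i++
i=6 j=2: A done, take B[j]=31, j++
i=6 j=3: A done, take B[j]=33, j++

j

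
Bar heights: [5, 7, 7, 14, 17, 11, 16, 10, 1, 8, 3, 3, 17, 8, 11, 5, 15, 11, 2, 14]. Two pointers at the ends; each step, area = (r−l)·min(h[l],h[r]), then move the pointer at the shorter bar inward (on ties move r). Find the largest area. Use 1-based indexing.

max area = 224

[1,20] min(5,14)*19=95 best=95 * → l++
[2,20] min(7,14)*18=126 best=126 * → l++
[3,20] min(7,14)*17=119 best=126 → l++
[4,20] min(14,14)*16=224 best=224 * → r--
[4,19] min(14,2)*15=30 best=224 → r--
[4,18] min(14,11)*14=154 best=224 → r--
[4,17] min(14,15)*13=182 best=224 → l++
[5,17] min(17,15)*12=180 best=224 → r--
[5,16] min(17,5)*11=55 best=224 → r--
[5,15] min(17,11)*10=110 best=224 → r--
[5,14] min(17,8)*9=72 best=224 → r--
[5,13] min(17,17)*8=136 best=224 → r--
[5,12] min(17,3)*7=21 best=224 → r--
[5,11] min(17,3)*6=18 best=224 → r--
[5,10] min(17,8)*5=40 best=224 → r--
[5,9] min(17,1)*4=4 best=224 → r--
[5,8] min(17,10)*3=30 best=224 → r--
[5,7] min(17,16)*2=32 best=224 → r--
[5,6] min(17,11)*1=11 best=224 → r--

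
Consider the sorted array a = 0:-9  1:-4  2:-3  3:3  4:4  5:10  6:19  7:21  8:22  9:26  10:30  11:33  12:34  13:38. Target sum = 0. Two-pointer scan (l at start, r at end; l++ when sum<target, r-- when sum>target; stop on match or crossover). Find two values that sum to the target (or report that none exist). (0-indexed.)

(-4, 4)

l=0 r=13: -9+38=29 >0, r--
l=0 r=12: -9+34=25 >0, r--
l=0 r=11: -9+33=24 >0, r--
l=0 r=10: -9+30=21 >0, r--
l=0 r=9: -9+26=17 >0, r--
l=0 r=8: -9+22=13 >0, r--
l=0 r=7: -9+21=12 >0, r--
l=0 r=6: -9+19=10 >0, r--
l=0 r=5: -9+10=1 >0, r--
l=0 r=4: -9+4=-5 <0, l++
l=1 r=4: -4+4=0, found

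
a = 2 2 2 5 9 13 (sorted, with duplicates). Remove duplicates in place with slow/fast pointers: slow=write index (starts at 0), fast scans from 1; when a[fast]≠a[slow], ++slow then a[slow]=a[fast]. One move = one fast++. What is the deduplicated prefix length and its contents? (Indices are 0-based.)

slow=0 fast=1: a[fast]=2=a[slow] dup, fast++
slow=0 fast=2: a[fast]=2=a[slow] dup, fast++
slow=0 fast=3: a[fast]=5≠a[slow]=2 write a[1]=5, slow++,fast++
slow=1 fast=4: a[fast]=9≠a[slow]=5 write a[2]=9, slow++,fast++
slow=2 fast=5: a[fast]=13≠a[slow]=9 write a[3]=13, slow++,fast++

length 4; prefix = [2, 5, 9, 13]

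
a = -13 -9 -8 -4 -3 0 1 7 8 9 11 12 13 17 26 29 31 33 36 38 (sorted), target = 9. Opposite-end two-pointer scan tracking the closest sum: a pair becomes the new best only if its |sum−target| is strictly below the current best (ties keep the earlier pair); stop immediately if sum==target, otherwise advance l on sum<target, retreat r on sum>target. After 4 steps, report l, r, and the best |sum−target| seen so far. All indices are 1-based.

l=1, r=16, best |Δ|=9

[1,20] -13+38=25 d=16 * → r--
[1,19] -13+36=23 d=14 * → r--
[1,18] -13+33=20 d=11 * → r--
[1,17] -13+31=18 d=9 * → r--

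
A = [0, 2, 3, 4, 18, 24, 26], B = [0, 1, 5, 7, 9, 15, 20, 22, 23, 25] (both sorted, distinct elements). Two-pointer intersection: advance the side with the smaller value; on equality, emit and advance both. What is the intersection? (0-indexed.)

intersection = [0]

i=0 j=0: 0==0 emit, i++,j++
i=1 j=1: 2>1, j++
i=1 j=2: 2<5, i++
i=2 j=2: 3<5, i++
i=3 j=2: 4<5, i++
i=4 j=2: 18>5, j++
i=4 j=3: 18>7, j++
i=4 j=4: 18>9, j++
i=4 j=5: 18>15, j++
i=4 j=6: 18<20, i++
i=5 j=6: 24>20, j++
i=5 j=7: 24>22, j++
i=5 j=8: 24>23, j++
i=5 j=9: 24<25, i++
i=6 j=9: 26>25, j++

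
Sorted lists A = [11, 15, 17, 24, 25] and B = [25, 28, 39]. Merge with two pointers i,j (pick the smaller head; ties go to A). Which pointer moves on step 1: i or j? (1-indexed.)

i

i=1 j=1: A[i]=11<=B[j]=25 take 11, i++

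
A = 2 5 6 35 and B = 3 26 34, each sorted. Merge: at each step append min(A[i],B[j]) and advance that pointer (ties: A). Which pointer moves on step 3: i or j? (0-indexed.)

i

i=0 j=0: A[i]=2<=B[j]=3 take 2, i++
i=1 j=0: A[i]=5>B[j]=3 take 3, j++
i=1 j=1: A[i]=5<=B[j]=26 take 5, i++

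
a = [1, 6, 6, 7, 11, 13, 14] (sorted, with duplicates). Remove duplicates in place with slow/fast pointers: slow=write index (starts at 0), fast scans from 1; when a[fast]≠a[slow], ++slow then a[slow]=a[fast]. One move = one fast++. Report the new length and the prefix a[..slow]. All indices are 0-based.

length 6; prefix = [1, 6, 7, 11, 13, 14]

slow=0 fast=1: a[fast]=6≠a[slow]=1 write a[1]=6, slow++,fast++
slow=1 fast=2: a[fast]=6=a[slow] dup, fast++
slow=1 fast=3: a[fast]=7≠a[slow]=6 write a[2]=7, slow++,fast++
slow=2 fast=4: a[fast]=11≠a[slow]=7 write a[3]=11, slow++,fast++
slow=3 fast=5: a[fast]=13≠a[slow]=11 write a[4]=13, slow++,fast++
slow=4 fast=6: a[fast]=14≠a[slow]=13 write a[5]=14, slow++,fast++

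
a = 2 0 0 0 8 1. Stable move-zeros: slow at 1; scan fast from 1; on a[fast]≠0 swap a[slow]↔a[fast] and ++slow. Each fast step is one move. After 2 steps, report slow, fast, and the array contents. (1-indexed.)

(s=1,f=1) a[fast]=2≠0 swap→a[1]=2 → slow++,fast++
(s=2,f=2) a[fast]=0 → fast++

slow=2, fast=3, a=[2, 0, 0, 0, 8, 1]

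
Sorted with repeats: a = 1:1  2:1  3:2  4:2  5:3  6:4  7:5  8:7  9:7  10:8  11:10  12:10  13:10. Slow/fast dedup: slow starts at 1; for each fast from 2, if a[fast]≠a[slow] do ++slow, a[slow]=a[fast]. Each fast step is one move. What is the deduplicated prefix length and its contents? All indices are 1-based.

length 8; prefix = [1, 2, 3, 4, 5, 7, 8, 10]

slow=1 fast=2: a[fast]=1=a[slow] dup, fast++
slow=1 fast=3: a[fast]=2≠a[slow]=1 write a[2]=2, slow++,fast++
slow=2 fast=4: a[fast]=2=a[slow] dup, fast++
slow=2 fast=5: a[fast]=3≠a[slow]=2 write a[3]=3, slow++,fast++
slow=3 fast=6: a[fast]=4≠a[slow]=3 write a[4]=4, slow++,fast++
slow=4 fast=7: a[fast]=5≠a[slow]=4 write a[5]=5, slow++,fast++
slow=5 fast=8: a[fast]=7≠a[slow]=5 write a[6]=7, slow++,fast++
slow=6 fast=9: a[fast]=7=a[slow] dup, fast++
slow=6 fast=10: a[fast]=8≠a[slow]=7 write a[7]=8, slow++,fast++
slow=7 fast=11: a[fast]=10≠a[slow]=8 write a[8]=10, slow++,fast++
slow=8 fast=12: a[fast]=10=a[slow] dup, fast++
slow=8 fast=13: a[fast]=10=a[slow] dup, fast++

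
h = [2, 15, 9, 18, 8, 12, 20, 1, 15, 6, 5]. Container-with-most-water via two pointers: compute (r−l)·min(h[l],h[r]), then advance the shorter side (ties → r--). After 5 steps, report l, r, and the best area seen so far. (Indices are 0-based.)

l=1, r=6, best area=105

l=0 r=10: min(2,5)*10=20 best=20 *, l++
l=1 r=10: min(15,5)*9=45 best=45 *, r--
l=1 r=9: min(15,6)*8=48 best=48 *, r--
l=1 r=8: min(15,15)*7=105 best=105 *, r--
l=1 r=7: min(15,1)*6=6 best=105, r--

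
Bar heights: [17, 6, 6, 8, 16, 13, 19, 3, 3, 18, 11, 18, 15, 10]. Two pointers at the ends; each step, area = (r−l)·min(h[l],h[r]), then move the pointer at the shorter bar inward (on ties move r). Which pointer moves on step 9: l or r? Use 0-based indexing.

r

l=0 r=13: min(17,10)*13=130 best=130 *, r--
l=0 r=12: min(17,15)*12=180 best=180 *, r--
l=0 r=11: min(17,18)*11=187 best=187 *, l++
l=1 r=11: min(6,18)*10=60 best=187, l++
l=2 r=11: min(6,18)*9=54 best=187, l++
l=3 r=11: min(8,18)*8=64 best=187, l++
l=4 r=11: min(16,18)*7=112 best=187, l++
l=5 r=11: min(13,18)*6=78 best=187, l++
l=6 r=11: min(19,18)*5=90 best=187, r--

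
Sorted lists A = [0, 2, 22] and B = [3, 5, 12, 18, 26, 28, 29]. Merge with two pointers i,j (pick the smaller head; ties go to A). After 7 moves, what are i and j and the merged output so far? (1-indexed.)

[i=1,j=1] A[i]=0<=B[j]=3 take 0 → i++
[i=2,j=1] A[i]=2<=B[j]=3 take 2 → i++
[i=3,j=1] A[i]=22>B[j]=3 take 3 → j++
[i=3,j=2] A[i]=22>B[j]=5 take 5 → j++
[i=3,j=3] A[i]=22>B[j]=12 take 12 → j++
[i=3,j=4] A[i]=22>B[j]=18 take 18 → j++
[i=3,j=5] A[i]=22<=B[j]=26 take 22 → i++

i=4, j=5, merged so far=[0, 2, 3, 5, 12, 18, 22]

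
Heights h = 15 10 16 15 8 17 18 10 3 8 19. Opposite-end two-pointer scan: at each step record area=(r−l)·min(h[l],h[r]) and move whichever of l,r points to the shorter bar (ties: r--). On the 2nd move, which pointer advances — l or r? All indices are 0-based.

l

[0,10] min(15,19)*10=150 best=150 * → l++
[1,10] min(10,19)*9=90 best=150 → l++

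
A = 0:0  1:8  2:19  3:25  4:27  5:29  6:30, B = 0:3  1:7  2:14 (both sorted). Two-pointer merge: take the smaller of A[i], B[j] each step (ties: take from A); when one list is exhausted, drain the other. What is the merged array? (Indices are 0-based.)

i=0 j=0: A[i]=0<=B[j]=3 take 0, i++
i=1 j=0: A[i]=8>B[j]=3 take 3, j++
i=1 j=1: A[i]=8>B[j]=7 take 7, j++
i=1 j=2: A[i]=8<=B[j]=14 take 8, i++
i=2 j=2: A[i]=19>B[j]=14 take 14, j++
i=2 j=3: B done, take A[i]=19, i++
i=3 j=3: B done, take A[i]=25, i++
i=4 j=3: B done, take A[i]=27, i++
i=5 j=3: B done, take A[i]=29, i++
i=6 j=3: B done, take A[i]=30, i++

[0, 3, 7, 8, 14, 19, 25, 27, 29, 30]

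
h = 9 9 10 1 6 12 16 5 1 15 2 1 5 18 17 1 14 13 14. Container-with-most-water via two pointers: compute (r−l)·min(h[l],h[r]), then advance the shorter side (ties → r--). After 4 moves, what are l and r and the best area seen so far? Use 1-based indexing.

l=5, r=19, best area=162

[1,19] min(9,14)*18=162 best=162 * → l++
[2,19] min(9,14)*17=153 best=162 → l++
[3,19] min(10,14)*16=160 best=162 → l++
[4,19] min(1,14)*15=15 best=162 → l++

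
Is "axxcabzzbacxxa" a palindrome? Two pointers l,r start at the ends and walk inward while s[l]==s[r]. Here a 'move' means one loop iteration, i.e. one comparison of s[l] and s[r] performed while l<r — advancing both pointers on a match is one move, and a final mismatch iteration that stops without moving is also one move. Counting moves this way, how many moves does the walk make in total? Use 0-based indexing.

[0,13] 'a'=='a' → l++,r--
[1,12] 'x'=='x' → l++,r--
[2,11] 'x'=='x' → l++,r--
[3,10] 'c'=='c' → l++,r--
[4,9] 'a'=='a' → l++,r--
[5,8] 'b'=='b' → l++,r--
[6,7] 'z'=='z' → l++,r--

7 moves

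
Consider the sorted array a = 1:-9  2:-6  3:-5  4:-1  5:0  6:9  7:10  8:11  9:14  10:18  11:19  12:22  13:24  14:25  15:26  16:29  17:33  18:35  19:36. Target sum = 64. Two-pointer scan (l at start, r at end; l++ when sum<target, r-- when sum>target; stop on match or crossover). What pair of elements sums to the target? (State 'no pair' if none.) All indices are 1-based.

l=1 r=19: -9+36=27 <64, l++
l=2 r=19: -6+36=30 <64, l++
l=3 r=19: -5+36=31 <64, l++
l=4 r=19: -1+36=35 <64, l++
l=5 r=19: 0+36=36 <64, l++
l=6 r=19: 9+36=45 <64, l++
l=7 r=19: 10+36=46 <64, l++
l=8 r=19: 11+36=47 <64, l++
l=9 r=19: 14+36=50 <64, l++
l=10 r=19: 18+36=54 <64, l++
l=11 r=19: 19+36=55 <64, l++
l=12 r=19: 22+36=58 <64, l++
l=13 r=19: 24+36=60 <64, l++
l=14 r=19: 25+36=61 <64, l++
l=15 r=19: 26+36=62 <64, l++
l=16 r=19: 29+36=65 >64, r--
l=16 r=18: 29+35=64, found

(29, 35)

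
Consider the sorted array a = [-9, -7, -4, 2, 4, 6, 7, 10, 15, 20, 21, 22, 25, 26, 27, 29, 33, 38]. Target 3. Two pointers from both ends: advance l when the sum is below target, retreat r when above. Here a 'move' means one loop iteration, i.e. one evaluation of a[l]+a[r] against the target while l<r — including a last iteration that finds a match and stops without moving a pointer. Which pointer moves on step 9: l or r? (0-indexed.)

r

l=0 r=17: -9+38=29 >3, r--
l=0 r=16: -9+33=24 >3, r--
l=0 r=15: -9+29=20 >3, r--
l=0 r=14: -9+27=18 >3, r--
l=0 r=13: -9+26=17 >3, r--
l=0 r=12: -9+25=16 >3, r--
l=0 r=11: -9+22=13 >3, r--
l=0 r=10: -9+21=12 >3, r--
l=0 r=9: -9+20=11 >3, r--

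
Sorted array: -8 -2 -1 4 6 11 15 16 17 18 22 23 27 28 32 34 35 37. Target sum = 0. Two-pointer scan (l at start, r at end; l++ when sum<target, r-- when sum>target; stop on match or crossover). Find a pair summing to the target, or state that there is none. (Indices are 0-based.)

[0,17] -8+37=29 >0 → r--
[0,16] -8+35=27 >0 → r--
[0,15] -8+34=26 >0 → r--
[0,14] -8+32=24 >0 → r--
[0,13] -8+28=20 >0 → r--
[0,12] -8+27=19 >0 → r--
[0,11] -8+23=15 >0 → r--
[0,10] -8+22=14 >0 → r--
[0,9] -8+18=10 >0 → r--
[0,8] -8+17=9 >0 → r--
[0,7] -8+16=8 >0 → r--
[0,6] -8+15=7 >0 → r--
[0,5] -8+11=3 >0 → r--
[0,4] -8+6=-2 <0 → l++
[1,4] -2+6=4 >0 → r--
[1,3] -2+4=2 >0 → r--
[1,2] -2+-1=-3 <0 → l++

no pair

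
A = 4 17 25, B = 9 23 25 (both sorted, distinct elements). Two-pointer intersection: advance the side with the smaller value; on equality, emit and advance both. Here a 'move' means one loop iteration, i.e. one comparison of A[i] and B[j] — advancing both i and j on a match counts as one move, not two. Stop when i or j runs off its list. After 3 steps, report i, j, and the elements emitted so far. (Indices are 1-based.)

[i=1,j=1] 4<9 → i++
[i=2,j=1] 17>9 → j++
[i=2,j=2] 17<23 → i++

i=3, j=2, emitted=[]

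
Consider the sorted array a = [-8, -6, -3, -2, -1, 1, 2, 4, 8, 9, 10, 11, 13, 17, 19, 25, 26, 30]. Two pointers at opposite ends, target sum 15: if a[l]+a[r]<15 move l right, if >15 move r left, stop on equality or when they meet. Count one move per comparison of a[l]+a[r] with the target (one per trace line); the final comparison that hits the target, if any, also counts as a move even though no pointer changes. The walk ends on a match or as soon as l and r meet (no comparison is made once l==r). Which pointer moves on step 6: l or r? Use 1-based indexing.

l=1 r=18: -8+30=22 >15, r--
l=1 r=17: -8+26=18 >15, r--
l=1 r=16: -8+25=17 >15, r--
l=1 r=15: -8+19=11 <15, l++
l=2 r=15: -6+19=13 <15, l++
l=3 r=15: -3+19=16 >15, r--

r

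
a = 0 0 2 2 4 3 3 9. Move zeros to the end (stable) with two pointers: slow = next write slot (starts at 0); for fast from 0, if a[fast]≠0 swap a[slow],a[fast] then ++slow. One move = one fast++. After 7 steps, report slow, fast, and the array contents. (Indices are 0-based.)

slow=0 fast=0: a[fast]=0, fast++
slow=0 fast=1: a[fast]=0, fast++
slow=0 fast=2: a[fast]=2≠0 swap→a[0]=2, slow++,fast++
slow=1 fast=3: a[fast]=2≠0 swap→a[1]=2, slow++,fast++
slow=2 fast=4: a[fast]=4≠0 swap→a[2]=4, slow++,fast++
slow=3 fast=5: a[fast]=3≠0 swap→a[3]=3, slow++,fast++
slow=4 fast=6: a[fast]=3≠0 swap→a[4]=3, slow++,fast++

slow=5, fast=7, a=[2, 2, 4, 3, 3, 0, 0, 9]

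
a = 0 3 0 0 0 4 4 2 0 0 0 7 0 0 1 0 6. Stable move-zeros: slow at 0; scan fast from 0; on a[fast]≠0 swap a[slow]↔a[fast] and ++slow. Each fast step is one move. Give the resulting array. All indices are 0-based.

slow=0 fast=0: a[fast]=0, fast++
slow=0 fast=1: a[fast]=3≠0 swap→a[0]=3, slow++,fast++
slow=1 fast=2: a[fast]=0, fast++
slow=1 fast=3: a[fast]=0, fast++
slow=1 fast=4: a[fast]=0, fast++
slow=1 fast=5: a[fast]=4≠0 swap→a[1]=4, slow++,fast++
slow=2 fast=6: a[fast]=4≠0 swap→a[2]=4, slow++,fast++
slow=3 fast=7: a[fast]=2≠0 swap→a[3]=2, slow++,fast++
slow=4 fast=8: a[fast]=0, fast++
slow=4 fast=9: a[fast]=0, fast++
slow=4 fast=10: a[fast]=0, fast++
slow=4 fast=11: a[fast]=7≠0 swap→a[4]=7, slow++,fast++
slow=5 fast=12: a[fast]=0, fast++
slow=5 fast=13: a[fast]=0, fast++
slow=5 fast=14: a[fast]=1≠0 swap→a[5]=1, slow++,fast++
slow=6 fast=15: a[fast]=0, fast++
slow=6 fast=16: a[fast]=6≠0 swap→a[6]=6, slow++,fast++

[3, 4, 4, 2, 7, 1, 6, 0, 0, 0, 0, 0, 0, 0, 0, 0, 0]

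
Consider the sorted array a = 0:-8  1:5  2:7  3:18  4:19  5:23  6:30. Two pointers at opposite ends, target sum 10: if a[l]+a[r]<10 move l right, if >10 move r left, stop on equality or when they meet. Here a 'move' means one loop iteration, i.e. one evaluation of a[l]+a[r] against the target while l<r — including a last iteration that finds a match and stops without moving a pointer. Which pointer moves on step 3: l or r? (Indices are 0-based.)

[0,6] -8+30=22 >10 → r--
[0,5] -8+23=15 >10 → r--
[0,4] -8+19=11 >10 → r--

r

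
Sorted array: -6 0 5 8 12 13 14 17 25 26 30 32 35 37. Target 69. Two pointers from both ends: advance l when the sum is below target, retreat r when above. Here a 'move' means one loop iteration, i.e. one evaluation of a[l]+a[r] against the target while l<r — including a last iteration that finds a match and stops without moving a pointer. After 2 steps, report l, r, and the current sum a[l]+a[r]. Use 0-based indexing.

l=0 r=13: -6+37=31 <69, l++
l=1 r=13: 0+37=37 <69, l++

l=2, r=13, sum=42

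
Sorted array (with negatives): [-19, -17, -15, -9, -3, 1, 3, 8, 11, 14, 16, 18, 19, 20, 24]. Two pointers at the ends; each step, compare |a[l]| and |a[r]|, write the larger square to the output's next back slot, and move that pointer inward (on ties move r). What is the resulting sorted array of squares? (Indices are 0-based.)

[1, 9, 9, 64, 81, 121, 196, 225, 256, 289, 324, 361, 361, 400, 576]

l=0 r=14: |-19|<=|24| out[14]=576, r--
l=0 r=13: |-19|<=|20| out[13]=400, r--
l=0 r=12: |-19|<=|19| out[12]=361, r--
l=0 r=11: |-19|>|18| out[11]=361, l++
l=1 r=11: |-17|<=|18| out[10]=324, r--
l=1 r=10: |-17|>|16| out[9]=289, l++
l=2 r=10: |-15|<=|16| out[8]=256, r--
l=2 r=9: |-15|>|14| out[7]=225, l++
l=3 r=9: |-9|<=|14| out[6]=196, r--
l=3 r=8: |-9|<=|11| out[5]=121, r--
l=3 r=7: |-9|>|8| out[4]=81, l++
l=4 r=7: |-3|<=|8| out[3]=64, r--
l=4 r=6: |-3|<=|3| out[2]=9, r--
l=4 r=5: |-3|>|1| out[1]=9, l++
l=5 r=5: |1|<=|1| out[0]=1, r--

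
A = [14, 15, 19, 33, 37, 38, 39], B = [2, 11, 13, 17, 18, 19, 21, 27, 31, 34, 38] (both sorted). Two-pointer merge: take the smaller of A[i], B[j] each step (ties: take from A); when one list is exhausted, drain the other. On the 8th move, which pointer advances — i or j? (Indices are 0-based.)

i

[i=0,j=0] A[i]=14>B[j]=2 take 2 → j++
[i=0,j=1] A[i]=14>B[j]=11 take 11 → j++
[i=0,j=2] A[i]=14>B[j]=13 take 13 → j++
[i=0,j=3] A[i]=14<=B[j]=17 take 14 → i++
[i=1,j=3] A[i]=15<=B[j]=17 take 15 → i++
[i=2,j=3] A[i]=19>B[j]=17 take 17 → j++
[i=2,j=4] A[i]=19>B[j]=18 take 18 → j++
[i=2,j=5] A[i]=19<=B[j]=19 take 19 → i++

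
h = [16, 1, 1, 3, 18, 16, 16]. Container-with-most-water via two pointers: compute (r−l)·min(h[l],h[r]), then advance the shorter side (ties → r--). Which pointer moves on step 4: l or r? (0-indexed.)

l=0 r=6: min(16,16)*6=96 best=96 *, r--
l=0 r=5: min(16,16)*5=80 best=96, r--
l=0 r=4: min(16,18)*4=64 best=96, l++
l=1 r=4: min(1,18)*3=3 best=96, l++

l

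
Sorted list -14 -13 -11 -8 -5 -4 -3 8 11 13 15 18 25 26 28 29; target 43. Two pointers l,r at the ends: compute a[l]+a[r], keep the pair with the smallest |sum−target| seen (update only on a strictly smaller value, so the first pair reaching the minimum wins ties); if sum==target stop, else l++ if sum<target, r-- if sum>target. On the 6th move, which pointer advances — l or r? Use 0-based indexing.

l=0 r=15: -14+29=15 d=28 *, l++
l=1 r=15: -13+29=16 d=27 *, l++
l=2 r=15: -11+29=18 d=25 *, l++
l=3 r=15: -8+29=21 d=22 *, l++
l=4 r=15: -5+29=24 d=19 *, l++
l=5 r=15: -4+29=25 d=18 *, l++

l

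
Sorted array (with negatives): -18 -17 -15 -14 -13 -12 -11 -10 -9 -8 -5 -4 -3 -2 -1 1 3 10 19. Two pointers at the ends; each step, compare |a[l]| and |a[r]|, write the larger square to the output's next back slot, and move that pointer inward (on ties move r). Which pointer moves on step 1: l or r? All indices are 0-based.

r

[0,18] |-18|<=|19| out[18]=361 → r--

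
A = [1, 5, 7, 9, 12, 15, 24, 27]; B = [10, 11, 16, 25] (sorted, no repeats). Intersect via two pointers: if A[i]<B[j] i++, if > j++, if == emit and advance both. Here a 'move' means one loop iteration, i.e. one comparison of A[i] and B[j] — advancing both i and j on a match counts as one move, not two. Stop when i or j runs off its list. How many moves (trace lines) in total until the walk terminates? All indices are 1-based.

11 moves

[i=1,j=1] 1<10 → i++
[i=2,j=1] 5<10 → i++
[i=3,j=1] 7<10 → i++
[i=4,j=1] 9<10 → i++
[i=5,j=1] 12>10 → j++
[i=5,j=2] 12>11 → j++
[i=5,j=3] 12<16 → i++
[i=6,j=3] 15<16 → i++
[i=7,j=3] 24>16 → j++
[i=7,j=4] 24<25 → i++
[i=8,j=4] 27>25 → j++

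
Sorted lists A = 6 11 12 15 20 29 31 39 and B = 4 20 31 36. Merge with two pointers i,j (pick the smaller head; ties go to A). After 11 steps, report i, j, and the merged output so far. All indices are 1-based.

[i=1,j=1] A[i]=6>B[j]=4 take 4 → j++
[i=1,j=2] A[i]=6<=B[j]=20 take 6 → i++
[i=2,j=2] A[i]=11<=B[j]=20 take 11 → i++
[i=3,j=2] A[i]=12<=B[j]=20 take 12 → i++
[i=4,j=2] A[i]=15<=B[j]=20 take 15 → i++
[i=5,j=2] A[i]=20<=B[j]=20 take 20 → i++
[i=6,j=2] A[i]=29>B[j]=20 take 20 → j++
[i=6,j=3] A[i]=29<=B[j]=31 take 29 → i++
[i=7,j=3] A[i]=31<=B[j]=31 take 31 → i++
[i=8,j=3] A[i]=39>B[j]=31 take 31 → j++
[i=8,j=4] A[i]=39>B[j]=36 take 36 → j++

i=8, j=5, merged so far=[4, 6, 11, 12, 15, 20, 20, 29, 31, 31, 36]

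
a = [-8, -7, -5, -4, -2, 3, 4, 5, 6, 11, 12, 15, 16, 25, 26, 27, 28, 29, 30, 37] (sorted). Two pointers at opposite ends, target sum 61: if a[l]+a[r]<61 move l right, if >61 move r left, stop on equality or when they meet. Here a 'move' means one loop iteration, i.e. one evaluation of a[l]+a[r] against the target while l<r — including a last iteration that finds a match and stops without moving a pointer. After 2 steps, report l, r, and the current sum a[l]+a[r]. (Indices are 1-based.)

l=3, r=20, sum=32

l=1 r=20: -8+37=29 <61, l++
l=2 r=20: -7+37=30 <61, l++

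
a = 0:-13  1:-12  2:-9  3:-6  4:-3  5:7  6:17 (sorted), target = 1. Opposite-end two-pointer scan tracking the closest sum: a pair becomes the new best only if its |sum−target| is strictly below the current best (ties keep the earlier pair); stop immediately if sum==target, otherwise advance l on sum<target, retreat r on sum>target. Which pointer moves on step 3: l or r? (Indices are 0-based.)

l

[0,6] -13+17=4 d=3 * → r--
[0,5] -13+7=-6 d=7 → l++
[1,5] -12+7=-5 d=6 → l++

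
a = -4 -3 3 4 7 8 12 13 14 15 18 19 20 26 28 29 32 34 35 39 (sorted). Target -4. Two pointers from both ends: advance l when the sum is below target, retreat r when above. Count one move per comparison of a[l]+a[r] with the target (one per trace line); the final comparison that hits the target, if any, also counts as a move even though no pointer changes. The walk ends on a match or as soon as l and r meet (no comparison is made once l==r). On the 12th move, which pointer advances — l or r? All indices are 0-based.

[0,19] -4+39=35 >-4 → r--
[0,18] -4+35=31 >-4 → r--
[0,17] -4+34=30 >-4 → r--
[0,16] -4+32=28 >-4 → r--
[0,15] -4+29=25 >-4 → r--
[0,14] -4+28=24 >-4 → r--
[0,13] -4+26=22 >-4 → r--
[0,12] -4+20=16 >-4 → r--
[0,11] -4+19=15 >-4 → r--
[0,10] -4+18=14 >-4 → r--
[0,9] -4+15=11 >-4 → r--
[0,8] -4+14=10 >-4 → r--

r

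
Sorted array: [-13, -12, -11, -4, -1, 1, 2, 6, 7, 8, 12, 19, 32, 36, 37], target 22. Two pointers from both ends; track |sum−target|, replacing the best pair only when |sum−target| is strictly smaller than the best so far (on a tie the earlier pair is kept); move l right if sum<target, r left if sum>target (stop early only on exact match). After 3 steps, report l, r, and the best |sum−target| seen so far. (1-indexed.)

l=2, r=13, best |Δ|=1

[1,15] -13+37=24 d=2 * → r--
[1,14] -13+36=23 d=1 * → r--
[1,13] -13+32=19 d=3 → l++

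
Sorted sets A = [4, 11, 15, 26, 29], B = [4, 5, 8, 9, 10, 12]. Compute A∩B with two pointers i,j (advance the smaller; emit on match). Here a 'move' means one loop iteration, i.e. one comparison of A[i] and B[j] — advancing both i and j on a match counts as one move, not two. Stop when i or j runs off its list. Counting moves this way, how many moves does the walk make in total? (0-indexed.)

7 moves

i=0 j=0: 4==4 emit, i++,j++
i=1 j=1: 11>5, j++
i=1 j=2: 11>8, j++
i=1 j=3: 11>9, j++
i=1 j=4: 11>10, j++
i=1 j=5: 11<12, i++
i=2 j=5: 15>12, j++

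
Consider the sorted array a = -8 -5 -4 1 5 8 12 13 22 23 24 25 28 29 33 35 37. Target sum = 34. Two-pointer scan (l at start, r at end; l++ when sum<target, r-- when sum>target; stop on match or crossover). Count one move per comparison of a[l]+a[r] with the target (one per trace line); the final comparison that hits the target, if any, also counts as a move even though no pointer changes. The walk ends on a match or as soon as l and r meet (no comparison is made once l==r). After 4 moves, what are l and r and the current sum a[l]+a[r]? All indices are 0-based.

l=3, r=15, sum=36

l=0 r=16: -8+37=29 <34, l++
l=1 r=16: -5+37=32 <34, l++
l=2 r=16: -4+37=33 <34, l++
l=3 r=16: 1+37=38 >34, r--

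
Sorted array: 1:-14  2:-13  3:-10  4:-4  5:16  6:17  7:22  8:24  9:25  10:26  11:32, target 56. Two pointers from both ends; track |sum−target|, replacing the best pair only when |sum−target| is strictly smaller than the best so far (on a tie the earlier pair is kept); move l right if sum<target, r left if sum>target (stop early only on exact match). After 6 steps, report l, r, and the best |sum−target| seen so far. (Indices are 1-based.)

[1,11] -14+32=18 d=38 * → l++
[2,11] -13+32=19 d=37 * → l++
[3,11] -10+32=22 d=34 * → l++
[4,11] -4+32=28 d=28 * → l++
[5,11] 16+32=48 d=8 * → l++
[6,11] 17+32=49 d=7 * → l++

l=7, r=11, best |Δ|=7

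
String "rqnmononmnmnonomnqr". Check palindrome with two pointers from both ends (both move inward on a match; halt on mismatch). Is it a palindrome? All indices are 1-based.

l=1 r=19: 'r'=='r', l++,r--
l=2 r=18: 'q'=='q', l++,r--
l=3 r=17: 'n'=='n', l++,r--
l=4 r=16: 'm'=='m', l++,r--
l=5 r=15: 'o'=='o', l++,r--
l=6 r=14: 'n'=='n', l++,r--
l=7 r=13: 'o'=='o', l++,r--
l=8 r=12: 'n'=='n', l++,r--
l=9 r=11: 'm'=='m', l++,r--

palindrome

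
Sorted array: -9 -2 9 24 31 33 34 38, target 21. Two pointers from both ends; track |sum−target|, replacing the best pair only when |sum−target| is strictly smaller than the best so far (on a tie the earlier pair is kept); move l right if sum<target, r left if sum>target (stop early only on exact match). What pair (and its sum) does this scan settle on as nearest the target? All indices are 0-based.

pair (-9, 31) with sum 22 (|Δ|=1)

[0,7] -9+38=29 d=8 * → r--
[0,6] -9+34=25 d=4 * → r--
[0,5] -9+33=24 d=3 * → r--
[0,4] -9+31=22 d=1 * → r--
[0,3] -9+24=15 d=6 → l++
[1,3] -2+24=22 d=1 → r--
[1,2] -2+9=7 d=14 → l++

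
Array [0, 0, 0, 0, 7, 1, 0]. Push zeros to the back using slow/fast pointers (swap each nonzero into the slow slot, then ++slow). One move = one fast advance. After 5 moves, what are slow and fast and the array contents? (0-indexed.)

slow=1, fast=5, a=[7, 0, 0, 0, 0, 1, 0]

slow=0 fast=0: a[fast]=0, fast++
slow=0 fast=1: a[fast]=0, fast++
slow=0 fast=2: a[fast]=0, fast++
slow=0 fast=3: a[fast]=0, fast++
slow=0 fast=4: a[fast]=7≠0 swap→a[0]=7, slow++,fast++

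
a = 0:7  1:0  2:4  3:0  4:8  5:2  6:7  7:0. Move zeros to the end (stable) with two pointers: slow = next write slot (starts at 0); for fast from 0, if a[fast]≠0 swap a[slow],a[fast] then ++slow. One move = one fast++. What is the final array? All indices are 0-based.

slow=0 fast=0: a[fast]=7≠0 swap→a[0]=7, slow++,fast++
slow=1 fast=1: a[fast]=0, fast++
slow=1 fast=2: a[fast]=4≠0 swap→a[1]=4, slow++,fast++
slow=2 fast=3: a[fast]=0, fast++
slow=2 fast=4: a[fast]=8≠0 swap→a[2]=8, slow++,fast++
slow=3 fast=5: a[fast]=2≠0 swap→a[3]=2, slow++,fast++
slow=4 fast=6: a[fast]=7≠0 swap→a[4]=7, slow++,fast++
slow=5 fast=7: a[fast]=0, fast++

[7, 4, 8, 2, 7, 0, 0, 0]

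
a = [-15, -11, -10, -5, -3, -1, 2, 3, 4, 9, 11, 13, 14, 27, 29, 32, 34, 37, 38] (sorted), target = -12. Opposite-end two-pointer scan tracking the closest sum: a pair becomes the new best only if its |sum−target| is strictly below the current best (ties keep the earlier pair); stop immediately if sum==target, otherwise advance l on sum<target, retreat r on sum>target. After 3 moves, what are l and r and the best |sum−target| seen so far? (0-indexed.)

l=0, r=15, best |Δ|=31

[0,18] -15+38=23 d=35 * → r--
[0,17] -15+37=22 d=34 * → r--
[0,16] -15+34=19 d=31 * → r--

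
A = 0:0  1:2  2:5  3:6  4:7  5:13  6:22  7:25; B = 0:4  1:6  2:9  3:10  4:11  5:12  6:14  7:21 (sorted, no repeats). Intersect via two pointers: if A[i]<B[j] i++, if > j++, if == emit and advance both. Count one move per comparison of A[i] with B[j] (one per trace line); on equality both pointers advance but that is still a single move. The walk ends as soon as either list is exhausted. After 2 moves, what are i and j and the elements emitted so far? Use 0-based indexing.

i=2, j=0, emitted=[]

i=0 j=0: 0<4, i++
i=1 j=0: 2<4, i++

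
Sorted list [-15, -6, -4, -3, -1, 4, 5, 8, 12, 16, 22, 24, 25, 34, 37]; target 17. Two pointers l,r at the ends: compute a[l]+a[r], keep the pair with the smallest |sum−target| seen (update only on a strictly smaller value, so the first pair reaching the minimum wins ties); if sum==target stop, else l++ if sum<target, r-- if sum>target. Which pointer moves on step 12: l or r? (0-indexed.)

l=0 r=14: -15+37=22 d=5 *, r--
l=0 r=13: -15+34=19 d=2 *, r--
l=0 r=12: -15+25=10 d=7, l++
l=1 r=12: -6+25=19 d=2, r--
l=1 r=11: -6+24=18 d=1 *, r--
l=1 r=10: -6+22=16 d=1, l++
l=2 r=10: -4+22=18 d=1, r--
l=2 r=9: -4+16=12 d=5, l++
l=3 r=9: -3+16=13 d=4, l++
l=4 r=9: -1+16=15 d=2, l++
l=5 r=9: 4+16=20 d=3, r--
l=5 r=8: 4+12=16 d=1, l++

l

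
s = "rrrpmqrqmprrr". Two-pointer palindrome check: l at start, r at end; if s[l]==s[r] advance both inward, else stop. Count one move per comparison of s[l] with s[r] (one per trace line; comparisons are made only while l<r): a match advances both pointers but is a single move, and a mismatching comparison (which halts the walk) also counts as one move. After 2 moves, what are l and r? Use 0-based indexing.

l=2, r=10

l=0 r=12: 'r'=='r', l++,r--
l=1 r=11: 'r'=='r', l++,r--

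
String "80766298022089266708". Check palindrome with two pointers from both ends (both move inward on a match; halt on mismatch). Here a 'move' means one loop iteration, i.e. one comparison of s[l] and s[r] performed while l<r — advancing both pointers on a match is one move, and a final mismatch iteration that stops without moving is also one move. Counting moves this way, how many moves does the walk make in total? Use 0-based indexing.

[0,19] '8'=='8' → l++,r--
[1,18] '0'=='0' → l++,r--
[2,17] '7'=='7' → l++,r--
[3,16] '6'=='6' → l++,r--
[4,15] '6'=='6' → l++,r--
[5,14] '2'=='2' → l++,r--
[6,13] '9'=='9' → l++,r--
[7,12] '8'=='8' → l++,r--
[8,11] '0'=='0' → l++,r--
[9,10] '2'=='2' → l++,r--

10 moves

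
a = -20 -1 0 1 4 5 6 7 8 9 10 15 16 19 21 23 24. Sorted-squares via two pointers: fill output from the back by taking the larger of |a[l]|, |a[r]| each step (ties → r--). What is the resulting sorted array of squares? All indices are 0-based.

[0,16] |-20|<=|24| out[16]=576 → r--
[0,15] |-20|<=|23| out[15]=529 → r--
[0,14] |-20|<=|21| out[14]=441 → r--
[0,13] |-20|>|19| out[13]=400 → l++
[1,13] |-1|<=|19| out[12]=361 → r--
[1,12] |-1|<=|16| out[11]=256 → r--
[1,11] |-1|<=|15| out[10]=225 → r--
[1,10] |-1|<=|10| out[9]=100 → r--
[1,9] |-1|<=|9| out[8]=81 → r--
[1,8] |-1|<=|8| out[7]=64 → r--
[1,7] |-1|<=|7| out[6]=49 → r--
[1,6] |-1|<=|6| out[5]=36 → r--
[1,5] |-1|<=|5| out[4]=25 → r--
[1,4] |-1|<=|4| out[3]=16 → r--
[1,3] |-1|<=|1| out[2]=1 → r--
[1,2] |-1|>|0| out[1]=1 → l++
[2,2] |0|<=|0| out[0]=0 → r--

[0, 1, 1, 16, 25, 36, 49, 64, 81, 100, 225, 256, 361, 400, 441, 529, 576]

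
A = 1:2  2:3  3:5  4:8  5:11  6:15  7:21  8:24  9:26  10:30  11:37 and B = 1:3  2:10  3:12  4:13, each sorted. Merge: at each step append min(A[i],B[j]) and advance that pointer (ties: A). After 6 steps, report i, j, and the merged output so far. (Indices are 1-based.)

i=5, j=3, merged so far=[2, 3, 3, 5, 8, 10]

[i=1,j=1] A[i]=2<=B[j]=3 take 2 → i++
[i=2,j=1] A[i]=3<=B[j]=3 take 3 → i++
[i=3,j=1] A[i]=5>B[j]=3 take 3 → j++
[i=3,j=2] A[i]=5<=B[j]=10 take 5 → i++
[i=4,j=2] A[i]=8<=B[j]=10 take 8 → i++
[i=5,j=2] A[i]=11>B[j]=10 take 10 → j++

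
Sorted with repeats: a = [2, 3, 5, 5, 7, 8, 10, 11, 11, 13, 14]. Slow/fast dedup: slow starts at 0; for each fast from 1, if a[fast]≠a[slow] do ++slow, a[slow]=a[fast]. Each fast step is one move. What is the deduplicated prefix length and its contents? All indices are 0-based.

length 9; prefix = [2, 3, 5, 7, 8, 10, 11, 13, 14]

(s=0,f=1) a[fast]=3≠a[slow]=2 write a[1]=3 → slow++,fast++
(s=1,f=2) a[fast]=5≠a[slow]=3 write a[2]=5 → slow++,fast++
(s=2,f=3) a[fast]=5=a[slow] dup → fast++
(s=2,f=4) a[fast]=7≠a[slow]=5 write a[3]=7 → slow++,fast++
(s=3,f=5) a[fast]=8≠a[slow]=7 write a[4]=8 → slow++,fast++
(s=4,f=6) a[fast]=10≠a[slow]=8 write a[5]=10 → slow++,fast++
(s=5,f=7) a[fast]=11≠a[slow]=10 write a[6]=11 → slow++,fast++
(s=6,f=8) a[fast]=11=a[slow] dup → fast++
(s=6,f=9) a[fast]=13≠a[slow]=11 write a[7]=13 → slow++,fast++
(s=7,f=10) a[fast]=14≠a[slow]=13 write a[8]=14 → slow++,fast++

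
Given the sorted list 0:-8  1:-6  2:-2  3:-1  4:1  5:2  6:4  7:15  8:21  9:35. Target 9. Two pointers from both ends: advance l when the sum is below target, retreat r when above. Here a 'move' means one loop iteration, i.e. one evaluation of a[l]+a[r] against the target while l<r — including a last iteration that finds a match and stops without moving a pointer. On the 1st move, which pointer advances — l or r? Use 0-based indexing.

[0,9] -8+35=27 >9 → r--

r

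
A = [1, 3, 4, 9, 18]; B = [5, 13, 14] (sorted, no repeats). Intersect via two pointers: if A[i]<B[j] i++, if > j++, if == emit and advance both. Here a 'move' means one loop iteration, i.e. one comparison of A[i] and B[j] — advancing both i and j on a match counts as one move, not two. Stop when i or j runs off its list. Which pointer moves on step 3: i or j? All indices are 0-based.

[i=0,j=0] 1<5 → i++
[i=1,j=0] 3<5 → i++
[i=2,j=0] 4<5 → i++

i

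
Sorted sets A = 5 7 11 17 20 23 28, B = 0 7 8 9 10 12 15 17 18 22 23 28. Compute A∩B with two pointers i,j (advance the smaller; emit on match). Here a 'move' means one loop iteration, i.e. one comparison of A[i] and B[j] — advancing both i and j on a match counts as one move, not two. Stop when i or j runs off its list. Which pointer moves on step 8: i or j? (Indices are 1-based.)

i=1 j=1: 5>0, j++
i=1 j=2: 5<7, i++
i=2 j=2: 7==7 emit, i++,j++
i=3 j=3: 11>8, j++
i=3 j=4: 11>9, j++
i=3 j=5: 11>10, j++
i=3 j=6: 11<12, i++
i=4 j=6: 17>12, j++

j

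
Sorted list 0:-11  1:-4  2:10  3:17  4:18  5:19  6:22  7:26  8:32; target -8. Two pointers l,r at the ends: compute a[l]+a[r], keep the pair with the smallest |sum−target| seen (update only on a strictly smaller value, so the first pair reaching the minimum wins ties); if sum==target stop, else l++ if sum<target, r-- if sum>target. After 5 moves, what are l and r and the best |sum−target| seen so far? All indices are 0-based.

l=0 r=8: -11+32=21 d=29 *, r--
l=0 r=7: -11+26=15 d=23 *, r--
l=0 r=6: -11+22=11 d=19 *, r--
l=0 r=5: -11+19=8 d=16 *, r--
l=0 r=4: -11+18=7 d=15 *, r--

l=0, r=3, best |Δ|=15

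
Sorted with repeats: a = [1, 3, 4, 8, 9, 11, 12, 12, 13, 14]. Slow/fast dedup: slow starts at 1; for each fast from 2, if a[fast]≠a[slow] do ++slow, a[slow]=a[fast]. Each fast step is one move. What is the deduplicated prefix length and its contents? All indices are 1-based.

length 9; prefix = [1, 3, 4, 8, 9, 11, 12, 13, 14]

(s=1,f=2) a[fast]=3≠a[slow]=1 write a[2]=3 → slow++,fast++
(s=2,f=3) a[fast]=4≠a[slow]=3 write a[3]=4 → slow++,fast++
(s=3,f=4) a[fast]=8≠a[slow]=4 write a[4]=8 → slow++,fast++
(s=4,f=5) a[fast]=9≠a[slow]=8 write a[5]=9 → slow++,fast++
(s=5,f=6) a[fast]=11≠a[slow]=9 write a[6]=11 → slow++,fast++
(s=6,f=7) a[fast]=12≠a[slow]=11 write a[7]=12 → slow++,fast++
(s=7,f=8) a[fast]=12=a[slow] dup → fast++
(s=7,f=9) a[fast]=13≠a[slow]=12 write a[8]=13 → slow++,fast++
(s=8,f=10) a[fast]=14≠a[slow]=13 write a[9]=14 → slow++,fast++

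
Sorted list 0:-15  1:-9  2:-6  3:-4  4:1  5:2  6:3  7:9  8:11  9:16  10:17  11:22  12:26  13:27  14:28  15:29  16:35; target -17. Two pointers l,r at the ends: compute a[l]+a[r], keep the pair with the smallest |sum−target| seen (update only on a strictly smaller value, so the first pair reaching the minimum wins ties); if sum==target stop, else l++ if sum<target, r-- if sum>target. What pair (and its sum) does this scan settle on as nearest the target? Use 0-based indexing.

pair (-15, -4) with sum -19 (|Δ|=2)

l=0 r=16: -15+35=20 d=37 *, r--
l=0 r=15: -15+29=14 d=31 *, r--
l=0 r=14: -15+28=13 d=30 *, r--
l=0 r=13: -15+27=12 d=29 *, r--
l=0 r=12: -15+26=11 d=28 *, r--
l=0 r=11: -15+22=7 d=24 *, r--
l=0 r=10: -15+17=2 d=19 *, r--
l=0 r=9: -15+16=1 d=18 *, r--
l=0 r=8: -15+11=-4 d=13 *, r--
l=0 r=7: -15+9=-6 d=11 *, r--
l=0 r=6: -15+3=-12 d=5 *, r--
l=0 r=5: -15+2=-13 d=4 *, r--
l=0 r=4: -15+1=-14 d=3 *, r--
l=0 r=3: -15+-4=-19 d=2 *, l++
l=1 r=3: -9+-4=-13 d=4, r--
l=1 r=2: -9+-6=-15 d=2, r--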